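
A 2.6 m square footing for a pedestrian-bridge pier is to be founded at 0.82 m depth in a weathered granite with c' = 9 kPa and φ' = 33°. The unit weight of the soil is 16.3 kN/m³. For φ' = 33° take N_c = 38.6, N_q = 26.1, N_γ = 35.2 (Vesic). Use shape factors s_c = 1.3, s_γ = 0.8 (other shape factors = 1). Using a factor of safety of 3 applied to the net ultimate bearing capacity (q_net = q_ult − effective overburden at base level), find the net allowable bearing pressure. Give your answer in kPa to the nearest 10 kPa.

Effective surcharge at the founding depth q = γ·D_f = 16.3 × 0.82 = 13.366 kPa.
q_ult = c·N_c·s_c + q·N_q + 0.5·γ·B·N_γ·s_γ
     = 9 × 38.6 × 1.3 + 13.366 × 26.1 + 0.5 × 16.3 × 2.6 × 35.2 × 0.8
     = 451.62 + 348.85 + 596.71 = 1397.2 kPa.
Net ultimate: q_net = 1397.2 − 13.366 = 1383.8 kPa.
q_all(net) = 1383.8 / 3 = 461.27 kPa.

q_all(net) ≈ 460 kPa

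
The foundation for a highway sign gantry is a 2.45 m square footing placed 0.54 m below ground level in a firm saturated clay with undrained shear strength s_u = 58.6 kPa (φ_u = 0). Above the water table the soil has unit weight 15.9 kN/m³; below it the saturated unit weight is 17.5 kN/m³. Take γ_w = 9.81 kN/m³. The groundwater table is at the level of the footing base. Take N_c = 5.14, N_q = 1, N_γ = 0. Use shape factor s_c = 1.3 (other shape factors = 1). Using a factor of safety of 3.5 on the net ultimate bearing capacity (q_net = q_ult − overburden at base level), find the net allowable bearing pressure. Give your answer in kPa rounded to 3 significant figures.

Effective surcharge at the founding depth q = γ·D_f = 15.9 × 0.54 = 8.586 kPa.
q_ult = c·N_c·s_c + q·N_q
     = 58.6 × 5.14 × 1.3 + 8.586 × 1
     = 391.57 + 8.586 = 400.15 kPa.
q_net = 400.15 − 8.586 = 391.57 kPa.
q_all(net) = 391.57 / 3.5 = 111.88 kPa.

q_all(net) ≈ 112 kPa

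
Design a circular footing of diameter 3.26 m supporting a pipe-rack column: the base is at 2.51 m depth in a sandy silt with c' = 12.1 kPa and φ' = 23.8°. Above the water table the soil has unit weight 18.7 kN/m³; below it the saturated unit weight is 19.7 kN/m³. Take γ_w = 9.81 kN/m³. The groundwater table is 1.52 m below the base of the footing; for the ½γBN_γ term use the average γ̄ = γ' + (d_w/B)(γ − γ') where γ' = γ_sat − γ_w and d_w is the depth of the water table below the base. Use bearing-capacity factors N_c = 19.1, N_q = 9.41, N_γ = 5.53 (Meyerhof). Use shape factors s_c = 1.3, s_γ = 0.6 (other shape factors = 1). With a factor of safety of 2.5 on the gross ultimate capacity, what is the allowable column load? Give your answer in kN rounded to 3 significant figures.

Overburden at base level: q = 18.7 × 2.51 = 46.937 kPa.
The water table is 1.52 m below the base (< B = 3.26 m), so the ½γBN_γ term uses γ̄ = γ' + (d_w/B)(γ − γ') = 9.89 + (1.52/3.26)(18.7 − 9.89) = 13.998 kN/m³.
Cohesion term c·N_c·s_c = 12.1 × 19.1 × 1.3 = 300.44 kPa; surcharge term q·N_q = 46.937 × 9.41 = 441.68 kPa; self-weight term 0.5·γ·B·N_γ·s_γ = 0.5 × 13.998 × 3.26 × 5.53 × 0.6 = 75.704 kPa.
q_ult = 300.44 + 441.68 + 75.704 = 817.82 kPa.
Gross allowable pressure q_all = 817.82 / 2.5 = 327.13 kPa.
Footing area = 8.3469 m², so allowable column load = 327.13 × 8.3469 = 2730.5 kN.

P_all ≈ 2730 kN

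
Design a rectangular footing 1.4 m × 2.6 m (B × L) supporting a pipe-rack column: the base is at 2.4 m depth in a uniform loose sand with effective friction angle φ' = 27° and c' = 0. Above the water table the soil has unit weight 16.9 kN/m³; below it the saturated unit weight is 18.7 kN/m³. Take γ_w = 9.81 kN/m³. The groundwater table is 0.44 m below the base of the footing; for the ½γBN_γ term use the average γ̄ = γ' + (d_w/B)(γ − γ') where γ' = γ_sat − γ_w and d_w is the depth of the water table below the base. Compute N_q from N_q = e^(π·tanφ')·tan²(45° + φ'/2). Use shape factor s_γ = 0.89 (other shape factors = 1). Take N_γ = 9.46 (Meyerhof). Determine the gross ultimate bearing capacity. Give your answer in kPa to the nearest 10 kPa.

q_ult ≈ 600 kPa

tan27° = 0.5095, so N_q = e^(π×0.5095)·tan²(58.5°) = 4.957 × 2.663 = 13.2.
Effective surcharge at the founding depth q = γ·D_f = 16.9 × 2.4 = 40.56 kPa.
With d_w = 0.44 m < B, γ̄ = 8.89 + (0.44/1.4) × (16.9 − 8.89) = 11.407 kN/m³.
q_ult = q·N_q + 0.5·γ·B·N_γ·s_γ
     = 40.56 × 13.199 + 0.5 × 11.407 × 1.4 × 9.46 × 0.89
     = 535.36 + 67.231 = 602.59 kPa.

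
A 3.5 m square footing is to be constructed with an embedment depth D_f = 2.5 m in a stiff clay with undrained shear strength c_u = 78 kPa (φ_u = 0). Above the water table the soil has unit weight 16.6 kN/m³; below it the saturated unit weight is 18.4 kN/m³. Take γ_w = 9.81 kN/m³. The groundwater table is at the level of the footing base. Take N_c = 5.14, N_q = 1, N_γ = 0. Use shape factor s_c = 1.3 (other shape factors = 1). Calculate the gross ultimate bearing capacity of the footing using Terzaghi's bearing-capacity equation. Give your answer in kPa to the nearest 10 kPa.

q = γ·D_f = 16.6 × 2.5 = 41.5 kPa.
c·N_c·s_c = 78 × 5.14 × 1.3 = 521.2 kPa
q·N_q = 41.5 × 1 = 41.5 kPa
q_ult = 521.2 + 41.5 = 562.7 kPa.

q_ult ≈ 560 kPa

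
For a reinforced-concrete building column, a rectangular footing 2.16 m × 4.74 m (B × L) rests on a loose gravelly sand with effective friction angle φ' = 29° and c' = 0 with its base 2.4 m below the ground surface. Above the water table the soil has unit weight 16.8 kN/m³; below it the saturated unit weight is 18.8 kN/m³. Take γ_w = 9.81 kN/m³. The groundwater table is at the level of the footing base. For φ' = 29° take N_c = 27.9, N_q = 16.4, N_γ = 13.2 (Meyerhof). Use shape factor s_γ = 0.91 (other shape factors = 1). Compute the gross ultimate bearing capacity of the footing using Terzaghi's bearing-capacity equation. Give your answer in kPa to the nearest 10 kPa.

q_ult ≈ 780 kPa

q = γ·D_f = 16.8 × 2.4 = 40.32 kPa.
For the ½γBN_γ term take γ' = 18.8 − 9.81 = 8.99 kN/m³ (soil below base is submerged).
q·N_q = 40.32 × 16.4 = 661.25 kPa
0.5·γ·B·N_γ·s_γ = 0.5 × 8.99 × 2.16 × 13.2 × 0.91 = 116.63 kPa
q_ult = 661.25 + 116.63 = 777.87 kPa.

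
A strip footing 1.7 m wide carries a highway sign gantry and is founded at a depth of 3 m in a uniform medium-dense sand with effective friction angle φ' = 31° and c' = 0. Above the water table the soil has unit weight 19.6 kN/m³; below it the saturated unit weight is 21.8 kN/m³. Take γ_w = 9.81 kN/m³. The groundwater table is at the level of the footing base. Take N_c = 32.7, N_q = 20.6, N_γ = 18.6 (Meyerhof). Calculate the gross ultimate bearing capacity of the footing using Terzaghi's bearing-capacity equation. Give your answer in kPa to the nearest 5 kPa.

Effective surcharge at the founding depth q = γ·D_f = 19.6 × 3 = 58.8 kPa.
The water table coincides with the base, so in the self-weight term γ → γ' = 11.99 kN/m³.
q_ult = q·N_q + 0.5·γ·B·N_γ
     = 58.8 × 20.6 + 0.5 × 11.99 × 1.7 × 18.6
     = 1211.3 + 189.56 = 1400.8 kPa.

q_ult ≈ 1400 kPa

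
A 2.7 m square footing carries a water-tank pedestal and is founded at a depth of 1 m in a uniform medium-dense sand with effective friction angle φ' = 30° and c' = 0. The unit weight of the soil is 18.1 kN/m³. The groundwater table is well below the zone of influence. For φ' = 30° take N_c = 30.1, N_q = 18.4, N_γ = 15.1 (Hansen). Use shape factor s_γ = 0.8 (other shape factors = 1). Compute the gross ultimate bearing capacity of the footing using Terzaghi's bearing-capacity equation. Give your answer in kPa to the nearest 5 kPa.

q = γ·D_f = 18.1 × 1 = 18.1 kPa.
q·N_q = 18.1 × 18.4 = 333.04 kPa
0.5·γ·B·N_γ·s_γ = 0.5 × 18.1 × 2.7 × 15.1 × 0.8 = 295.17 kPa
q_ult = 333.04 + 295.17 = 628.21 kPa.

q_ult ≈ 630 kPa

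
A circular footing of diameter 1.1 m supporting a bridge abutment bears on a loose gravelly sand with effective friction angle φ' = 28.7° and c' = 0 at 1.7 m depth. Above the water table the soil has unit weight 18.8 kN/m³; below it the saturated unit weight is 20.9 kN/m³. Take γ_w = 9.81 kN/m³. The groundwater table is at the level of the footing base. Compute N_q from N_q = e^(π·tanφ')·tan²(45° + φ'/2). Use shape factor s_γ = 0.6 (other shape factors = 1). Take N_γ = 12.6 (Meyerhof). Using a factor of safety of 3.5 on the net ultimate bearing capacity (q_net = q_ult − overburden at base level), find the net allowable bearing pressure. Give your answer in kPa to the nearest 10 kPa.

q_all(net) ≈ 150 kPa

N_q = e^(π·tan28.7°)·tan²(59.35°) = 15.9.
q = γ·D_f = 18.8 × 1.7 = 31.96 kPa.
For the ½γBN_γ term take γ' = 20.9 − 9.81 = 11.09 kN/m³ (soil below base is submerged).
q·N_q = 31.96 × 15.903 = 508.27 kPa
0.5·γ·B·N_γ·s_γ = 0.5 × 11.09 × 1.1 × 12.6 × 0.6 = 46.112 kPa
q_ult = 508.27 + 46.112 = 554.38 kPa.
q_net = 554.38 − 31.96 = 522.42 kPa.
q_all(net) = 522.42 / 3.5 = 149.26 kPa.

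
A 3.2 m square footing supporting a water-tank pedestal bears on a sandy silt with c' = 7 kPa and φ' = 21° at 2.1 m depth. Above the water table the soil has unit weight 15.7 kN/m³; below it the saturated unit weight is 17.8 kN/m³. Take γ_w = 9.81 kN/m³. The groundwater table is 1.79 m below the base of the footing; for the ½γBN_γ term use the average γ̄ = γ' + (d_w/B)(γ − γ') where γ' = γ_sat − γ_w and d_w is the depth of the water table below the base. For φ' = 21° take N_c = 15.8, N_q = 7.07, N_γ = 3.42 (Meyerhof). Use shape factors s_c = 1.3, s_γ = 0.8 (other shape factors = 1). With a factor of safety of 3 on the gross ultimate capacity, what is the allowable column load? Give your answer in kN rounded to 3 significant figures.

P_all ≈ 1470 kN

Effective surcharge at the founding depth q = γ·D_f = 15.7 × 2.1 = 32.97 kPa.
With d_w = 1.79 m < B, γ̄ = 7.99 + (1.79/3.2) × (15.7 − 7.99) = 12.303 kN/m³.
q_ult = c·N_c·s_c + q·N_q + 0.5·γ·B·N_γ·s_γ
     = 7 × 15.8 × 1.3 + 32.97 × 7.07 + 0.5 × 12.303 × 3.2 × 3.42 × 0.8
     = 143.78 + 233.1 + 53.857 = 430.73 kPa.
Gross allowable pressure q_all = 430.73 / 3 = 143.58 kPa.
Footing area = 10.24 m², so allowable column load = 143.58 × 10.24 = 1470.2 kN.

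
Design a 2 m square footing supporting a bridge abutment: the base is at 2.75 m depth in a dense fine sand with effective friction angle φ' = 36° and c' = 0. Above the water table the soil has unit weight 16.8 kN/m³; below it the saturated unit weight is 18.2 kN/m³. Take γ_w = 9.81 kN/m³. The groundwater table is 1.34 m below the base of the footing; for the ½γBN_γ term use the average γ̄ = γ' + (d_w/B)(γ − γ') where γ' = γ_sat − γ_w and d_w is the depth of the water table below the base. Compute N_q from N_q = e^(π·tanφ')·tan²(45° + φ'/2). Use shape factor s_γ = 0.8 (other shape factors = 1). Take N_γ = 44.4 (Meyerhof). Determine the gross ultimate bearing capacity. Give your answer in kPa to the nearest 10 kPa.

tan36° = 0.7265, so N_q = e^(π×0.7265)·tan²(63°) = 9.801 × 3.852 = 37.75.
Overburden at base level: q = 16.8 × 2.75 = 46.2 kPa.
The water table is 1.34 m below the base (< B = 2 m), so the ½γBN_γ term uses γ̄ = γ' + (d_w/B)(γ − γ') = 8.39 + (1.34/2)(16.8 − 8.39) = 14.025 kN/m³.
Surcharge term q·N_q = 46.2 × 37.752 = 1744.2 kPa; self-weight term 0.5·γ·B·N_γ·s_γ = 0.5 × 14.025 × 2 × 44.4 × 0.8 = 498.16 kPa.
q_ult = 1744.2 + 498.16 = 2242.3 kPa.

q_ult ≈ 2240 kPa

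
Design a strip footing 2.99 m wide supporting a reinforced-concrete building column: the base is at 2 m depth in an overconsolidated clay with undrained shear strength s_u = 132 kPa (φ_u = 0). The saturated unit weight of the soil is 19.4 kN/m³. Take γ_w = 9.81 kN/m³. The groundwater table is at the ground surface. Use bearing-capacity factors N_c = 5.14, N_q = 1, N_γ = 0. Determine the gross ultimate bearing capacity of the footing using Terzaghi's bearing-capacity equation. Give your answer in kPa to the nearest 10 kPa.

q_ult ≈ 700 kPa

Water table at ground surface, so effective unit weight γ' = 19.4 − 9.81 = 9.59 kN/m³ is used throughout; overburden q = 9.59 × 2 = 19.18 kPa.
Cohesion term c·N_c = 132 × 5.14 = 678.48 kPa; surcharge term q·N_q = 19.18 × 1 = 19.18 kPa.
q_ult = 678.48 + 19.18 = 697.66 kPa.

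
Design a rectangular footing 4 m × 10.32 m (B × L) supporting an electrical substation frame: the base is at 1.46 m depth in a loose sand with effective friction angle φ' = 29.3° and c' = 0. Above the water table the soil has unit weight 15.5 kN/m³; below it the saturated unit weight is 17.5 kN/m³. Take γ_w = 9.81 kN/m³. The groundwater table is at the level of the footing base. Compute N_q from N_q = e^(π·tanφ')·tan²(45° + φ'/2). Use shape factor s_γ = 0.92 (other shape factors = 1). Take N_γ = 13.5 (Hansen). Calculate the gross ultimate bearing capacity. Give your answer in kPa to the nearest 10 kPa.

tan29.3° = 0.5612, so N_q = e^(π×0.5612)·tan²(59.65°) = 5.83 × 2.917 = 17.
Effective surcharge at the founding depth q = γ·D_f = 15.5 × 1.46 = 22.63 kPa.
The water table coincides with the base, so in the self-weight term γ → γ' = 7.69 kN/m³.
q_ult = q·N_q + 0.5·γ·B·N_γ·s_γ
     = 22.63 × 17.004 + 0.5 × 7.69 × 4 × 13.5 × 0.92
     = 384.81 + 191.02 = 575.83 kPa.

q_ult ≈ 580 kPa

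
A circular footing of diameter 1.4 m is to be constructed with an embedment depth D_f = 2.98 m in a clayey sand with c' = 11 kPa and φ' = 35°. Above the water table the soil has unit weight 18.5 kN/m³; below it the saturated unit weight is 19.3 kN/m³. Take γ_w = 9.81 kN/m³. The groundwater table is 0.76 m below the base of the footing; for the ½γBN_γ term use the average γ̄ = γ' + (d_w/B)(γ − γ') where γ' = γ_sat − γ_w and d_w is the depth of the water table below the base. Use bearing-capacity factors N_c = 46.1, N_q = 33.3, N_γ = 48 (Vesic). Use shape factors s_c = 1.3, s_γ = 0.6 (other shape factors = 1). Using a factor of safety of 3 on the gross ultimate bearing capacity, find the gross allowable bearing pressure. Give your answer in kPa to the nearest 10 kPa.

q = γ·D_f = 18.5 × 2.98 = 55.13 kPa.
γ' = 9.49 kN/m³; averaging over the depth B below the base, γ̄ = γ' + (d_w/B)(γ − γ') = 14.381 kN/m³.
c·N_c·s_c = 11 × 46.1 × 1.3 = 659.23 kPa
q·N_q = 55.13 × 33.3 = 1835.8 kPa
0.5·γ·B·N_γ·s_γ = 0.5 × 14.381 × 1.4 × 48 × 0.6 = 289.92 kPa
q_ult = 659.23 + 1835.8 + 289.92 = 2785 kPa.
q_all = 2785 / 3 = 928.33 kPa.

q_all ≈ 930 kPa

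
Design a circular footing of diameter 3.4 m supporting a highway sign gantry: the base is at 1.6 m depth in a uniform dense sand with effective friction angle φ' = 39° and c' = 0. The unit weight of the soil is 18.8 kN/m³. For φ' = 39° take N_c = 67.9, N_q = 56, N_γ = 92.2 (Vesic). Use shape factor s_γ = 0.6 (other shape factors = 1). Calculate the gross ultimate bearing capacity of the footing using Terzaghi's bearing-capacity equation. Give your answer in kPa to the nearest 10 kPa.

q_ult ≈ 3450 kPa

Overburden at base level: q = 18.8 × 1.6 = 30.08 kPa.
Surcharge term q·N_q = 30.08 × 56 = 1684.5 kPa; self-weight term 0.5·γ·B·N_γ·s_γ = 0.5 × 18.8 × 3.4 × 92.2 × 0.6 = 1768 kPa.
q_ult = 1684.5 + 1768 = 3452.5 kPa.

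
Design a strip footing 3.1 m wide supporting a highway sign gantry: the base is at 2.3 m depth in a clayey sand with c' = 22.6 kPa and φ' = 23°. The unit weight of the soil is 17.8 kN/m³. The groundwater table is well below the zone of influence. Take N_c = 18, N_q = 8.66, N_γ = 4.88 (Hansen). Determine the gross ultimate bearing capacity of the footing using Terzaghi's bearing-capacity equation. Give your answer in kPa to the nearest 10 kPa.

q_ult ≈ 900 kPa

Effective surcharge at the founding depth q = γ·D_f = 17.8 × 2.3 = 40.94 kPa.
q_ult = c·N_c + q·N_q + 0.5·γ·B·N_γ
     = 22.6 × 18 + 40.94 × 8.66 + 0.5 × 17.8 × 3.1 × 4.88
     = 406.8 + 354.54 + 134.64 = 895.98 kPa.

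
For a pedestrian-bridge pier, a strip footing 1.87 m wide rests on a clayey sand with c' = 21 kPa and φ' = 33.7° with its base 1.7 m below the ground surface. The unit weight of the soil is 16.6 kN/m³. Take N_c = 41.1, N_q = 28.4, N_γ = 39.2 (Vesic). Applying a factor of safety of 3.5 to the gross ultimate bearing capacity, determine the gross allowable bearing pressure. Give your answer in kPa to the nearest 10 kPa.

q_all ≈ 650 kPa

q = γ·D_f = 16.6 × 1.7 = 28.22 kPa.
c·N_c = 21 × 41.1 = 863.1 kPa
q·N_q = 28.22 × 28.4 = 801.45 kPa
0.5·γ·B·N_γ = 0.5 × 16.6 × 1.87 × 39.2 = 608.42 kPa
q_ult = 863.1 + 801.45 + 608.42 = 2273 kPa.
q_all = q_ult / FS = 2273 / 3.5 = 649.42 kPa.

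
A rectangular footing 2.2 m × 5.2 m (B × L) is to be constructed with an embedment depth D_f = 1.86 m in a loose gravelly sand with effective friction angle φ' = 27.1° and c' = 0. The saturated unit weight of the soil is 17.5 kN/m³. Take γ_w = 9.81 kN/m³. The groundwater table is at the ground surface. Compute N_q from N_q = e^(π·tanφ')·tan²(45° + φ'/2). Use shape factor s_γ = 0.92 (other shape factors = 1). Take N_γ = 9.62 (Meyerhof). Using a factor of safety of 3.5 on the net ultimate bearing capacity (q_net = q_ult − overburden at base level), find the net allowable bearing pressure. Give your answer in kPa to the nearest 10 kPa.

q_all(net) ≈ 70 kPa

N_q = e^(π·tan27.1°)·tan²(58.55°) = 13.34.
With the water table at the surface the whole profile is submerged: γ' = 17.5 − 9.81 = 7.69 kN/m³, so q = γ'·D_f = 14.303 kPa; the same γ' applies in the ½γBN_γ term.
q_ult = q·N_q + 0.5·γ·B·N_γ·s_γ
     = 14.303 × 13.343 + 0.5 × 7.69 × 2.2 × 9.62 × 0.92
     = 190.85 + 74.866 = 265.71 kPa.
q_net = 265.71 − 14.303 = 251.41 kPa.
q_all(net) = 251.41 / 3.5 = 71.832 kPa.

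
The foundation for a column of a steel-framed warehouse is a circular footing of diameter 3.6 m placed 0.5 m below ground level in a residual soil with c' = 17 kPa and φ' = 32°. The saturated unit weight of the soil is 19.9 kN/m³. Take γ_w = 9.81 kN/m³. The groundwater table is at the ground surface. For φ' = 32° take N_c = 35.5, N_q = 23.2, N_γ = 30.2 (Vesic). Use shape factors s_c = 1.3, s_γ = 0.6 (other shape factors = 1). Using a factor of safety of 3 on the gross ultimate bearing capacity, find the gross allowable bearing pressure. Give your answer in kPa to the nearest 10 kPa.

q_all ≈ 410 kPa

With the water table at the surface the whole profile is submerged: γ' = 19.9 − 9.81 = 10.09 kN/m³, so q = γ'·D_f = 5.045 kPa; the same γ' applies in the ½γBN_γ term.
q_ult = c·N_c·s_c + q·N_q + 0.5·γ·B·N_γ·s_γ
     = 17 × 35.5 × 1.3 + 5.045 × 23.2 + 0.5 × 10.09 × 3.6 × 30.2 × 0.6
     = 784.55 + 117.04 + 329.1 = 1230.7 kPa.
q_all = 1230.7 / 3 = 410.23 kPa.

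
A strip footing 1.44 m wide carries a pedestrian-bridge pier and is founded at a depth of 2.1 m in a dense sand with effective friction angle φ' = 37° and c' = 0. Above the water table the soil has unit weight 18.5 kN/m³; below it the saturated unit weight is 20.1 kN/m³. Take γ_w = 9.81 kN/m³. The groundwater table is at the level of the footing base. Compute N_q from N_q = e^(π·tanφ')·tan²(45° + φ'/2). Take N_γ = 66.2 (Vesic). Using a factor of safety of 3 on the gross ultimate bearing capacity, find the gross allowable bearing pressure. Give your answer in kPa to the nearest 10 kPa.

q_all ≈ 720 kPa

N_q = e^(π·tan37°)·tan²(63.5°) = 42.92.
Effective surcharge at the founding depth q = γ·D_f = 18.5 × 2.1 = 38.85 kPa.
The water table coincides with the base, so in the self-weight term γ → γ' = 10.29 kN/m³.
q_ult = q·N_q + 0.5·γ·B·N_γ
     = 38.85 × 42.92 + 0.5 × 10.29 × 1.44 × 66.2
     = 1667.4 + 490.46 = 2157.9 kPa.
q_all = 2157.9 / 3 = 719.3 kPa.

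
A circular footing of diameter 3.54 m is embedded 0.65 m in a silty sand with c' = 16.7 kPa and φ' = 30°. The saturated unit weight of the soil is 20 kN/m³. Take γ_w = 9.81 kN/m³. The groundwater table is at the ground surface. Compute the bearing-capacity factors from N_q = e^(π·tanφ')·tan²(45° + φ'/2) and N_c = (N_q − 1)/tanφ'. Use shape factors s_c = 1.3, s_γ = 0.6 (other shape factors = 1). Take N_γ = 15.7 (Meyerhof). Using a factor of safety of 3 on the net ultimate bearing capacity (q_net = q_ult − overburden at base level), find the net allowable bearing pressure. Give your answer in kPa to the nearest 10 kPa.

q_all(net) ≈ 310 kPa

N_q = e^(π·tan30°)·tan²(60°) = 18.4; N_c = (N_q − 1)/tanφ' = 30.14.
Water table at ground surface, so effective unit weight γ' = 20 − 9.81 = 10.19 kN/m³ is used throughout; overburden q = 10.19 × 0.65 = 6.6235 kPa; the same γ' applies in the ½γBN_γ term.
Cohesion term c·N_c·s_c = 16.7 × 30.14 × 1.3 = 654.33 kPa; surcharge term q·N_q = 6.6235 × 18.401 = 121.88 kPa; self-weight term 0.5·γ·B·N_γ·s_γ = 0.5 × 10.19 × 3.54 × 15.7 × 0.6 = 169.9 kPa.
q_ult = 654.33 + 121.88 + 169.9 = 946.11 kPa.
q_net = 946.11 − 6.6235 = 939.49 kPa.
q_all(net) = 939.49 / 3 = 313.16 kPa.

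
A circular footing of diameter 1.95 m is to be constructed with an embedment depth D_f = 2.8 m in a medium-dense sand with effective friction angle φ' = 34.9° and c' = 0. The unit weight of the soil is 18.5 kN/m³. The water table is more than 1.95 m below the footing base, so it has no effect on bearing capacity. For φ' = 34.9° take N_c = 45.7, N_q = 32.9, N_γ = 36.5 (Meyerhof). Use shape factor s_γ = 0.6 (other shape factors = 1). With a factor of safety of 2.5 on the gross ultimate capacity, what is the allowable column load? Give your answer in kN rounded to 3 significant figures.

Effective surcharge at the founding depth q = γ·D_f = 18.5 × 2.8 = 51.8 kPa.
q_ult = q·N_q + 0.5·γ·B·N_γ·s_γ
     = 51.8 × 32.9 + 0.5 × 18.5 × 1.95 × 36.5 × 0.6
     = 1704.2 + 395.02 = 2099.2 kPa.
Gross allowable pressure q_all = 2099.2 / 2.5 = 839.7 kPa.
Footing area = 2.9865 m², so allowable column load = 839.7 × 2.9865 = 2507.8 kN.

P_all ≈ 2510 kN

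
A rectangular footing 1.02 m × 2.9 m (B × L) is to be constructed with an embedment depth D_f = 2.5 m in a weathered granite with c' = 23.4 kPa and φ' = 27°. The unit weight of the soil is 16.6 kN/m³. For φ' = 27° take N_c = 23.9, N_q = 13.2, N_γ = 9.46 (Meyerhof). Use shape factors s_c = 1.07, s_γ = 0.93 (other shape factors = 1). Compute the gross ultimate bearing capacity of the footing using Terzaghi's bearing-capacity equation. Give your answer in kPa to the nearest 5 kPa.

q_ult ≈ 1220 kPa

Effective surcharge at the founding depth q = γ·D_f = 16.6 × 2.5 = 41.5 kPa.
q_ult = c·N_c·s_c + q·N_q + 0.5·γ·B·N_γ·s_γ
     = 23.4 × 23.9 × 1.07 + 41.5 × 13.2 + 0.5 × 16.6 × 1.02 × 9.46 × 0.93
     = 598.41 + 547.8 + 74.482 = 1220.7 kPa.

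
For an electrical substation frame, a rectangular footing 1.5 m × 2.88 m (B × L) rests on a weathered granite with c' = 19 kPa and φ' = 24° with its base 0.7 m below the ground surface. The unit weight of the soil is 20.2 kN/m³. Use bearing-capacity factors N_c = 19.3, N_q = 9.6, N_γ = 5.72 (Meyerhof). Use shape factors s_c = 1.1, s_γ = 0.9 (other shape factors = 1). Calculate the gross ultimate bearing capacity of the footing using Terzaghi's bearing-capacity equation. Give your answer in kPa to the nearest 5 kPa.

q = γ·D_f = 20.2 × 0.7 = 14.14 kPa.
c·N_c·s_c = 19 × 19.3 × 1.1 = 403.37 kPa
q·N_q = 14.14 × 9.6 = 135.74 kPa
0.5·γ·B·N_γ·s_γ = 0.5 × 20.2 × 1.5 × 5.72 × 0.9 = 77.992 kPa
q_ult = 403.37 + 135.74 + 77.992 = 617.11 kPa.

q_ult ≈ 615 kPa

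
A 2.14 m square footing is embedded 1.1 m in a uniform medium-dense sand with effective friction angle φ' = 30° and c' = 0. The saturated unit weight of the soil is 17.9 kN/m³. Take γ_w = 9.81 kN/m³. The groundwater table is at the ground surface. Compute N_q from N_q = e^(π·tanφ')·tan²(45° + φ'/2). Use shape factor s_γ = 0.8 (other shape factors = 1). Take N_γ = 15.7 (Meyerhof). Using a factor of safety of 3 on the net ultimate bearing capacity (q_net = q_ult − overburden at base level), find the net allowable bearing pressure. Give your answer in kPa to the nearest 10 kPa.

q_all(net) ≈ 90 kPa

N_q = e^(π·tan30°)·tan²(60°) = 18.4.
γ' = 17.9 − 9.81 = 8.09 kN/m³ (submerged throughout). q = 8.09 × 1.1 = 8.899 kPa; the same γ' applies in the ½γBN_γ term.
q·N_q = 8.899 × 18.401 = 163.75 kPa
0.5·γ·B·N_γ·s_γ = 0.5 × 8.09 × 2.14 × 15.7 × 0.8 = 108.72 kPa
q_ult = 163.75 + 108.72 = 272.47 kPa.
q_net = 272.47 − 8.899 = 263.58 kPa.
q_all(net) = 263.58 / 3 = 87.859 kPa.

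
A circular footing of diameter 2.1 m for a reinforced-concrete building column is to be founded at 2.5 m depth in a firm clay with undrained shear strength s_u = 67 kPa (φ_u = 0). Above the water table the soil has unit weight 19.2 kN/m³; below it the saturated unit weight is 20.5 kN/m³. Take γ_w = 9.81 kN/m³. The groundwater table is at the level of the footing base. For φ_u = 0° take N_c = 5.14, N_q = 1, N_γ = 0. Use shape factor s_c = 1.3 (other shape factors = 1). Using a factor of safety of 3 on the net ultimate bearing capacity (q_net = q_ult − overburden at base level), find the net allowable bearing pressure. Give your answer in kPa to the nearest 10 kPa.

q_all(net) ≈ 150 kPa

Effective surcharge at the founding depth q = γ·D_f = 19.2 × 2.5 = 48 kPa.
q_ult = c·N_c·s_c + q·N_q
     = 67 × 5.14 × 1.3 + 48 × 1
     = 447.69 + 48 = 495.69 kPa.
q_net = 495.69 − 48 = 447.69 kPa.
q_all(net) = 447.69 / 3 = 149.23 kPa.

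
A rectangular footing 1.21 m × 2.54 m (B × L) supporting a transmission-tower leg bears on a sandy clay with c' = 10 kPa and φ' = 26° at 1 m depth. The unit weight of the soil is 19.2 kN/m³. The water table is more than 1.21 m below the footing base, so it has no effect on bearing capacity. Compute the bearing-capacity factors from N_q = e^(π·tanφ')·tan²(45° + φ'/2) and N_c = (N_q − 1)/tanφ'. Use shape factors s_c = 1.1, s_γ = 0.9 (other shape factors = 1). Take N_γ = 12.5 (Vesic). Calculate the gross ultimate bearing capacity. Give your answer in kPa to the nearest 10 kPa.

tan26° = 0.4877, so N_q = e^(π×0.4877)·tan²(58°) = 4.629 × 2.561 = 11.85.
N_c = (11.85 − 1)/tan26° = 22.25.
Effective surcharge at the founding depth q = γ·D_f = 19.2 × 1 = 19.2 kPa.
q_ult = c·N_c·s_c + q·N_q + 0.5·γ·B·N_γ·s_γ
     = 10 × 22.254 × 1.1 + 19.2 × 11.854 + 0.5 × 19.2 × 1.21 × 12.5 × 0.9
     = 244.8 + 227.6 + 130.68 = 603.08 kPa.

q_ult ≈ 600 kPa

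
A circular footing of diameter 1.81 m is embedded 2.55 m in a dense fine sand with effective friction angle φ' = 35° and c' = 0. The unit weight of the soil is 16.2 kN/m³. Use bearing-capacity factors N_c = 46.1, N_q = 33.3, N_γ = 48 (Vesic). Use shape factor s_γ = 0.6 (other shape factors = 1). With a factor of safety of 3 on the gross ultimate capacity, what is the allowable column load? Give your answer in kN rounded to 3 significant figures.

P_all ≈ 1540 kN

Effective surcharge at the founding depth q = γ·D_f = 16.2 × 2.55 = 41.31 kPa.
q_ult = q·N_q + 0.5·γ·B·N_γ·s_γ
     = 41.31 × 33.3 + 0.5 × 16.2 × 1.81 × 48 × 0.6
     = 1375.6 + 422.24 = 1797.9 kPa.
Gross allowable pressure q_all = 1797.9 / 3 = 599.29 kPa.
Footing area = 2.573 m², so allowable column load = 599.29 × 2.573 = 1542 kN.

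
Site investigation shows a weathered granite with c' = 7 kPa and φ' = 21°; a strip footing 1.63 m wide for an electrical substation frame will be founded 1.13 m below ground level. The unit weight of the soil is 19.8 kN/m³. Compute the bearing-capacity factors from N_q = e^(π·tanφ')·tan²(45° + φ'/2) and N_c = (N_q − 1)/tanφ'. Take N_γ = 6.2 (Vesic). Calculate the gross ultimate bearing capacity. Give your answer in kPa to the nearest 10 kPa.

q_ult ≈ 370 kPa

tan21° = 0.3839, so N_q = e^(π×0.3839)·tan²(55.5°) = 3.34 × 2.117 = 7.07.
N_c = (7.07 − 1)/tan21° = 15.81.
q = γ·D_f = 19.8 × 1.13 = 22.374 kPa.
c·N_c = 7 × 15.815 = 110.7 kPa
q·N_q = 22.374 × 7.0708 = 158.2 kPa
0.5·γ·B·N_γ = 0.5 × 19.8 × 1.63 × 6.2 = 100.05 kPa
q_ult = 110.7 + 158.2 + 100.05 = 368.95 kPa.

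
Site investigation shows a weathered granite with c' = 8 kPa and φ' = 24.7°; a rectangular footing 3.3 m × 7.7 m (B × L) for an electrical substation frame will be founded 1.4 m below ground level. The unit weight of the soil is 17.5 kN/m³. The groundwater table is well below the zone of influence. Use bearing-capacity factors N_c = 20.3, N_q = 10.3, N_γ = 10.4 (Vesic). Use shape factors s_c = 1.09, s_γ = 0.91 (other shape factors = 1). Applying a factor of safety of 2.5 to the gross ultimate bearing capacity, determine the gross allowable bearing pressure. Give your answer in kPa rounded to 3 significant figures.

Overburden at base level: q = 17.5 × 1.4 = 24.5 kPa.
Cohesion term c·N_c·s_c = 8 × 20.3 × 1.09 = 177.02 kPa; surcharge term q·N_q = 24.5 × 10.3 = 252.35 kPa; self-weight term 0.5·γ·B·N_γ·s_γ = 0.5 × 17.5 × 3.3 × 10.4 × 0.91 = 273.27 kPa.
q_ult = 177.02 + 252.35 + 273.27 = 702.64 kPa.
q_all = q_ult / FS = 702.64 / 2.5 = 281.06 kPa.

q_all ≈ 281 kPa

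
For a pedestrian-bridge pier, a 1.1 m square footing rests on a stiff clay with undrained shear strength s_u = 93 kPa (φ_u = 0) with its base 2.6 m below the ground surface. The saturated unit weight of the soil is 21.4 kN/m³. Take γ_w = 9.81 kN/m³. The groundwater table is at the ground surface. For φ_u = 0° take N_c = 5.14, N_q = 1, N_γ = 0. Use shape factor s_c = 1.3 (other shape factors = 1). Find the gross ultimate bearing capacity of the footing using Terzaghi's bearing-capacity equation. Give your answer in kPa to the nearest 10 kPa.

q_ult ≈ 650 kPa

γ' = 21.4 − 9.81 = 11.59 kN/m³ (submerged throughout). q = 11.59 × 2.6 = 30.134 kPa.
c·N_c·s_c = 93 × 5.14 × 1.3 = 621.43 kPa
q·N_q = 30.134 × 1 = 30.134 kPa
q_ult = 621.43 + 30.134 = 651.56 kPa.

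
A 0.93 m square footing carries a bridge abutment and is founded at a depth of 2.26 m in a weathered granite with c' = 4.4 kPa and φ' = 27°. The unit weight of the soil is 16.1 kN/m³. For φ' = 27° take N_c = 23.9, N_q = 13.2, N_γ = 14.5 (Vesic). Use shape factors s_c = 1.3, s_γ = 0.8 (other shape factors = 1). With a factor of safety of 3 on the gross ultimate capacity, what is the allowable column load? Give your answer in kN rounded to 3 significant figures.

Effective surcharge at the founding depth q = γ·D_f = 16.1 × 2.26 = 36.386 kPa.
q_ult = c·N_c·s_c + q·N_q + 0.5·γ·B·N_γ·s_γ
     = 4.4 × 23.9 × 1.3 + 36.386 × 13.2 + 0.5 × 16.1 × 0.93 × 14.5 × 0.8
     = 136.71 + 480.3 + 86.843 = 703.85 kPa.
Gross allowable pressure q_all = 703.85 / 3 = 234.62 kPa.
Footing area = 0.8649 m², so allowable column load = 234.62 × 0.8649 = 202.92 kN.

P_all ≈ 203 kN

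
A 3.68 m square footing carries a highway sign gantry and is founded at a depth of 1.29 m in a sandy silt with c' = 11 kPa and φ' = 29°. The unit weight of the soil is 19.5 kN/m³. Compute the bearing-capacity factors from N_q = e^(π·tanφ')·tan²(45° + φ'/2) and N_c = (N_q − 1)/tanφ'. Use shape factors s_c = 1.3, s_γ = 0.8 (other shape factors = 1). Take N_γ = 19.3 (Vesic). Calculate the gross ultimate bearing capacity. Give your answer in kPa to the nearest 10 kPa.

tan29° = 0.5543, so N_q = e^(π×0.5543)·tan²(59.5°) = 5.705 × 2.882 = 16.44.
N_c = (16.44 − 1)/tan29° = 27.86.
Effective surcharge at the founding depth q = γ·D_f = 19.5 × 1.29 = 25.155 kPa.
q_ult = c·N_c·s_c + q·N_q + 0.5·γ·B·N_γ·s_γ
     = 11 × 27.86 × 1.3 + 25.155 × 16.443 + 0.5 × 19.5 × 3.68 × 19.3 × 0.8
     = 398.4 + 413.63 + 553.99 = 1366 kPa.

q_ult ≈ 1370 kPa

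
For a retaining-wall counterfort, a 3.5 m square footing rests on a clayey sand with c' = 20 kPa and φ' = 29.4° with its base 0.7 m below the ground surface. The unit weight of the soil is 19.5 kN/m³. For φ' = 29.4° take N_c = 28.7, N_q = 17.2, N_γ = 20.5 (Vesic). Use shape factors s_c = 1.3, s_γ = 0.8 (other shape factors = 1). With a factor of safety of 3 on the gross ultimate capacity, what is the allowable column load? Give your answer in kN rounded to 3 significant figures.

P_all ≈ 6290 kN

Effective surcharge at the founding depth q = γ·D_f = 19.5 × 0.7 = 13.65 kPa.
q_ult = c·N_c·s_c + q·N_q + 0.5·γ·B·N_γ·s_γ
     = 20 × 28.7 × 1.3 + 13.65 × 17.2 + 0.5 × 19.5 × 3.5 × 20.5 × 0.8
     = 746.2 + 234.78 + 559.65 = 1540.6 kPa.
Gross allowable pressure q_all = 1540.6 / 3 = 513.54 kPa.
Footing area = 12.25 m², so allowable column load = 513.54 × 12.25 = 6290.9 kN.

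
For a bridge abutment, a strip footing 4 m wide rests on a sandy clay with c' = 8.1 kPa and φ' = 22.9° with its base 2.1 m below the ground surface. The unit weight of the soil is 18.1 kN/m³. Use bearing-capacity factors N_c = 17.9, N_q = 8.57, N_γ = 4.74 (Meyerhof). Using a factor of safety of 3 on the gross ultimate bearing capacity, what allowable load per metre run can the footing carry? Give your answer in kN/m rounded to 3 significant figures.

q = γ·D_f = 18.1 × 2.1 = 38.01 kPa.
c·N_c = 8.1 × 17.9 = 144.99 kPa
q·N_q = 38.01 × 8.57 = 325.75 kPa
0.5·γ·B·N_γ = 0.5 × 18.1 × 4 × 4.74 = 171.59 kPa
q_ult = 144.99 + 325.75 + 171.59 = 642.32 kPa.
Gross allowable pressure q_all = 642.32 / 3 = 214.11 kPa.
Allowable wall load = q_all × B = 214.11 × 4 = 856.43 kN per metre run.

≈ 856 kN/m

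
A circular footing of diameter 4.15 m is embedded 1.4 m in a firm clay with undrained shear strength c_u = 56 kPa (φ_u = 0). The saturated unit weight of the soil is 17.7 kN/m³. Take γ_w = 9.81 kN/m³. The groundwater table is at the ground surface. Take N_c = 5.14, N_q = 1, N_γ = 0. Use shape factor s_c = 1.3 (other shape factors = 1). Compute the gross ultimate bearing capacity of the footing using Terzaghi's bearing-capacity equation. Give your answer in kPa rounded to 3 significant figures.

q_ult ≈ 385 kPa

γ' = 17.7 − 9.81 = 7.89 kN/m³ (submerged throughout). q = 7.89 × 1.4 = 11.046 kPa.
c·N_c·s_c = 56 × 5.14 × 1.3 = 374.19 kPa
q·N_q = 11.046 × 1 = 11.046 kPa
q_ult = 374.19 + 11.046 = 385.24 kPa.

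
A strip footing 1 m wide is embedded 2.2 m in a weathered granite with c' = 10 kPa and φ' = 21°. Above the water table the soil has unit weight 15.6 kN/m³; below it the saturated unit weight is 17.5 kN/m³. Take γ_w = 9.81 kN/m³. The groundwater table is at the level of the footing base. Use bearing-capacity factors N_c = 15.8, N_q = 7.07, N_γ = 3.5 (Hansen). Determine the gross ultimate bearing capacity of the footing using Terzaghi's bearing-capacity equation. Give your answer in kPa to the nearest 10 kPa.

q = γ·D_f = 15.6 × 2.2 = 34.32 kPa.
For the ½γBN_γ term take γ' = 17.5 − 9.81 = 7.69 kN/m³ (soil below base is submerged).
c·N_c = 10 × 15.8 = 158 kPa
q·N_q = 34.32 × 7.07 = 242.64 kPa
0.5·γ·B·N_γ = 0.5 × 7.69 × 1 × 3.5 = 13.457 kPa
q_ult = 158 + 242.64 + 13.457 = 414.1 kPa.

q_ult ≈ 410 kPa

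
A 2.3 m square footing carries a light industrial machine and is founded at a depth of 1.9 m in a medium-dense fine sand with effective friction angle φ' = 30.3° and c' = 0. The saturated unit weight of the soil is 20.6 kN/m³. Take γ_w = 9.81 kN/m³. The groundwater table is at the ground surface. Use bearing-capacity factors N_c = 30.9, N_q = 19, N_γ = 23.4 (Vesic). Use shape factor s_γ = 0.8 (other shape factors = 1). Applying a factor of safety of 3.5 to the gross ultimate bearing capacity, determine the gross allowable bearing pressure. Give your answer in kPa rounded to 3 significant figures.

With the water table at the surface the whole profile is submerged: γ' = 20.6 − 9.81 = 10.79 kN/m³, so q = γ'·D_f = 20.501 kPa; the same γ' applies in the ½γBN_γ term.
q_ult = q·N_q + 0.5·γ·B·N_γ·s_γ
     = 20.501 × 19 + 0.5 × 10.79 × 2.3 × 23.4 × 0.8
     = 389.52 + 232.29 = 621.81 kPa.
q_all = q_ult / FS = 621.81 / 3.5 = 177.66 kPa.

q_all ≈ 178 kPa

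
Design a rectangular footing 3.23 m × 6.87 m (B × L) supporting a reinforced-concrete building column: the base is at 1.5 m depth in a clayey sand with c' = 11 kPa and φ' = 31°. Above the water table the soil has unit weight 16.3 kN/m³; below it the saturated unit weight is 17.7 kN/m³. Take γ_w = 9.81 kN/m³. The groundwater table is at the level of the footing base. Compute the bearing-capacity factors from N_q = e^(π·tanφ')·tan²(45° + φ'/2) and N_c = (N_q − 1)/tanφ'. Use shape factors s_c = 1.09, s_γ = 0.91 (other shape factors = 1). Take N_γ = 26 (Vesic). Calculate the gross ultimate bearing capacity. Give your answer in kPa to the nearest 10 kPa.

tan31° = 0.6009, so N_q = e^(π×0.6009)·tan²(60.5°) = 6.604 × 3.124 = 20.63.
N_c = (20.63 − 1)/tan31° = 32.67.
Effective surcharge at the founding depth q = γ·D_f = 16.3 × 1.5 = 24.45 kPa.
The water table coincides with the base, so in the self-weight term γ → γ' = 7.89 kN/m³.
q_ult = c·N_c·s_c + q·N_q + 0.5·γ·B·N_γ·s_γ
     = 11 × 32.671 × 1.09 + 24.45 × 20.631 + 0.5 × 7.89 × 3.23 × 26 × 0.91
     = 391.73 + 504.42 + 301.48 = 1197.6 kPa.

q_ult ≈ 1200 kPa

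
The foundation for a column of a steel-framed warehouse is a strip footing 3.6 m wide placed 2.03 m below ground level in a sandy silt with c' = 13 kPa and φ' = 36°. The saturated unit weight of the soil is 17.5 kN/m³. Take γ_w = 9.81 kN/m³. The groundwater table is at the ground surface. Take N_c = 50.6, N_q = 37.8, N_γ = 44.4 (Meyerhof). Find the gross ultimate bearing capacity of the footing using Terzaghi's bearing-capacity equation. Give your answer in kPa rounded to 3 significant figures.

q_ult ≈ 1860 kPa

With the water table at the surface the whole profile is submerged: γ' = 17.5 − 9.81 = 7.69 kN/m³, so q = γ'·D_f = 15.611 kPa; the same γ' applies in the ½γBN_γ term.
q_ult = c·N_c + q·N_q + 0.5·γ·B·N_γ
     = 13 × 50.6 + 15.611 × 37.8 + 0.5 × 7.69 × 3.6 × 44.4
     = 657.8 + 590.08 + 614.58 = 1862.5 kPa.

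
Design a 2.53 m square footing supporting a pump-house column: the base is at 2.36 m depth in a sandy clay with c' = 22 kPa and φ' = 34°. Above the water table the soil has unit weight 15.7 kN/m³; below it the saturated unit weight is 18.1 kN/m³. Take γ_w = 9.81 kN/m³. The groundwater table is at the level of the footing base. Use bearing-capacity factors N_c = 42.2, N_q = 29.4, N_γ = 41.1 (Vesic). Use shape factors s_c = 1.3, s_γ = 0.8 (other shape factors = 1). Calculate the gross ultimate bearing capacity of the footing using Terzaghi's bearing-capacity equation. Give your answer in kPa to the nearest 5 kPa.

q_ult ≈ 2640 kPa

Effective surcharge at the founding depth q = γ·D_f = 15.7 × 2.36 = 37.052 kPa.
The water table coincides with the base, so in the self-weight term γ → γ' = 8.29 kN/m³.
q_ult = c·N_c·s_c + q·N_q + 0.5·γ·B·N_γ·s_γ
     = 22 × 42.2 × 1.3 + 37.052 × 29.4 + 0.5 × 8.29 × 2.53 × 41.1 × 0.8
     = 1206.9 + 1089.3 + 344.81 = 2641.1 kPa.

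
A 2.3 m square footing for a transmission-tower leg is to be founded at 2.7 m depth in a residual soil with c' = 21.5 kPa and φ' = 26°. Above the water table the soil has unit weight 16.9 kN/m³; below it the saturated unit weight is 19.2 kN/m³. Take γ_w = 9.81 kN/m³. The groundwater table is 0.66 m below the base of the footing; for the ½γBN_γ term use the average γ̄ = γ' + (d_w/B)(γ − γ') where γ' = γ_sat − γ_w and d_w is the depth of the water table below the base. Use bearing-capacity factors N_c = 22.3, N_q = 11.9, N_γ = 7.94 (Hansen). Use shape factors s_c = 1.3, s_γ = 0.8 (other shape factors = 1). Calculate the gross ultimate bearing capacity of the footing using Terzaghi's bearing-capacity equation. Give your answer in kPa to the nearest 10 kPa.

q_ult ≈ 1250 kPa

Overburden at base level: q = 16.9 × 2.7 = 45.63 kPa.
The water table is 0.66 m below the base (< B = 2.3 m), so the ½γBN_γ term uses γ̄ = γ' + (d_w/B)(γ − γ') = 9.39 + (0.66/2.3)(16.9 − 9.39) = 11.545 kN/m³.
Cohesion term c·N_c·s_c = 21.5 × 22.3 × 1.3 = 623.28 kPa; surcharge term q·N_q = 45.63 × 11.9 = 543 kPa; self-weight term 0.5·γ·B·N_γ·s_γ = 0.5 × 11.545 × 2.3 × 7.94 × 0.8 = 84.334 kPa.
q_ult = 623.28 + 543 + 84.334 = 1250.6 kPa.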